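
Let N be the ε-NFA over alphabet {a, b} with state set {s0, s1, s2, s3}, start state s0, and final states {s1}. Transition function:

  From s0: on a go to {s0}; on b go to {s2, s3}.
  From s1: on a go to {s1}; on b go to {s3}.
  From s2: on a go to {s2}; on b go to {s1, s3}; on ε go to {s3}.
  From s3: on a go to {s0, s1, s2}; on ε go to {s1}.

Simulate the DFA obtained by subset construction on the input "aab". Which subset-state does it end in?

{s1, s2, s3}

Start: {s0}.
δ(s0,a) = {s0}.
Union: {s0}.
After a: {s0}.
δ(s0,a) = {s0}.
Union: {s0}.
After a: {s0}.
δ(s0,b) = {s2, s3}.
Union: {s2, s3}.
ε-closure gives {s1, s2, s3}.
After b: {s1, s2, s3}.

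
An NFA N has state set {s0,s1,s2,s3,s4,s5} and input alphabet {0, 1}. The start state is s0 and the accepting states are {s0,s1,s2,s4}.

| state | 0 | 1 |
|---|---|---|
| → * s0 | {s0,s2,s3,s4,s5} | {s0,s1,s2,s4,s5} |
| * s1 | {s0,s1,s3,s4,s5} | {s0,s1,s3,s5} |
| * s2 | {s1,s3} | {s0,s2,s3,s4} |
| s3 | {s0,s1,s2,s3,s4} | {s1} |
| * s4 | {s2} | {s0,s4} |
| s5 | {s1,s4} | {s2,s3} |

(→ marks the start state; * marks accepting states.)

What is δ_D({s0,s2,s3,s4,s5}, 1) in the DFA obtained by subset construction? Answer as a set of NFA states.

δ(s0,1) = {s0,s1,s2,s4,s5}; δ(s2,1) = {s0,s2,s3,s4}; δ(s3,1) = {s1}; δ(s4,1) = {s0,s4}; δ(s5,1) = {s2,s3}.
Union: {s0,s1,s2,s3,s4,s5}.

{s0,s1,s2,s3,s4,s5}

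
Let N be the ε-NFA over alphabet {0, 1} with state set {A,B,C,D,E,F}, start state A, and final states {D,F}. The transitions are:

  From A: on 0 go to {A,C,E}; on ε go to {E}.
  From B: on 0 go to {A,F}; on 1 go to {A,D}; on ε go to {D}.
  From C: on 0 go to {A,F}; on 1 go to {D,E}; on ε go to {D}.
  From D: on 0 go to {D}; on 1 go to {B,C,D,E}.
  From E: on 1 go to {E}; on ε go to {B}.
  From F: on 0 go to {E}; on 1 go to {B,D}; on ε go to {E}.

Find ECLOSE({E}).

Begin with {E}.
E →ε {B}; add B.
B →ε {D}; add D.
ε-closure = {B,D,E}.

{B,D,E}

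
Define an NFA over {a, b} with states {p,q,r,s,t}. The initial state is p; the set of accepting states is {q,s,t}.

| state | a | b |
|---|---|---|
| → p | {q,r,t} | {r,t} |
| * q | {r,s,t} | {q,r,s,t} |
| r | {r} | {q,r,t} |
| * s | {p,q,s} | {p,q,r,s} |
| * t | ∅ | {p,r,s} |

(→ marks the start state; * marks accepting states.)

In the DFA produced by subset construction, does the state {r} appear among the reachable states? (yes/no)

yes

Start state of the DFA: {p}.
{p} --a--> {q,r,t}  [new]
{p} --b--> {r,t}  [new]
{q,r,t} --a--> {r,s,t}  [new]
{q,r,t} --b--> {p,q,r,s,t}  [new]
{r,t} --a--> {r}  [new]
{r,t} --b--> {p,q,r,s,t}  [seen]
{r,s,t} --a--> {p,q,r,s}  [new]
{r,s,t} --b--> {p,q,r,s,t}  [seen]
{p,q,r,s,t} --a--> {p,q,r,s,t}  [seen]
{p,q,r,s,t} --b--> {p,q,r,s,t}  [seen]
{r} --a--> {r}  [seen]
{r} --b--> {q,r,t}  [seen]
{p,q,r,s} --a--> {p,q,r,s,t}  [seen]
{p,q,r,s} --b--> {p,q,r,s,t}  [seen]
Reachable DFA states: {p}, {q,r,t}, {r,t}, {r,s,t}, {p,q,r,s,t}, {r}, {p,q,r,s}.
{r} is among them.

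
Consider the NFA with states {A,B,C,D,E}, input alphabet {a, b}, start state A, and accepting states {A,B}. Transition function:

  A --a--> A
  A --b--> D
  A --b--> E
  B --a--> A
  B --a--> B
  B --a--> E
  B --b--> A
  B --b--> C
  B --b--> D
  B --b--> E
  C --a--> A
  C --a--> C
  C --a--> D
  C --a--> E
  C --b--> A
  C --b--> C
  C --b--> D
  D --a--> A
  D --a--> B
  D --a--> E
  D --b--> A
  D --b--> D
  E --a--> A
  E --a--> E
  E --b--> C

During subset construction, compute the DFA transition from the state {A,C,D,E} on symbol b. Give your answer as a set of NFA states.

δ(A,b) = {D,E}; δ(C,b) = {A,C,D}; δ(D,b) = {A,D}; δ(E,b) = {C}.
Union: {A,C,D,E}.

{A,C,D,E}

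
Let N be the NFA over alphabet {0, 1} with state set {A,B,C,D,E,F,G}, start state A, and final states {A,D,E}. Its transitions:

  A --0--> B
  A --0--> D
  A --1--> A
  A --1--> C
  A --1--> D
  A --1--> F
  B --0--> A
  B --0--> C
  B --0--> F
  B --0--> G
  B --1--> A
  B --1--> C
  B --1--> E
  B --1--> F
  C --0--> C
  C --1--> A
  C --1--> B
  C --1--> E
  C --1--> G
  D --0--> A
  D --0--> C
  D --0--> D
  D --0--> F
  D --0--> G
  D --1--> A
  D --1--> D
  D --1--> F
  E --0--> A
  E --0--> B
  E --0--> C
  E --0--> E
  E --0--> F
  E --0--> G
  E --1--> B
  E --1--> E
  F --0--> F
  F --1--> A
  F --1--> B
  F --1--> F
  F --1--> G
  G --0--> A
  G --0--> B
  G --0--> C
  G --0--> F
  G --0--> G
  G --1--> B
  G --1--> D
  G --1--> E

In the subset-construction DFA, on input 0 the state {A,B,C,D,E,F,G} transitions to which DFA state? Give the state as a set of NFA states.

δ(A,0) = {B,D}; δ(B,0) = {A,C,F,G}; δ(C,0) = {C}; δ(D,0) = {A,C,D,F,G}; δ(E,0) = {A,B,C,E,F,G}; δ(F,0) = {F}; δ(G,0) = {A,B,C,F,G}.
Union: {A,B,C,D,E,F,G}.

{A,B,C,D,E,F,G}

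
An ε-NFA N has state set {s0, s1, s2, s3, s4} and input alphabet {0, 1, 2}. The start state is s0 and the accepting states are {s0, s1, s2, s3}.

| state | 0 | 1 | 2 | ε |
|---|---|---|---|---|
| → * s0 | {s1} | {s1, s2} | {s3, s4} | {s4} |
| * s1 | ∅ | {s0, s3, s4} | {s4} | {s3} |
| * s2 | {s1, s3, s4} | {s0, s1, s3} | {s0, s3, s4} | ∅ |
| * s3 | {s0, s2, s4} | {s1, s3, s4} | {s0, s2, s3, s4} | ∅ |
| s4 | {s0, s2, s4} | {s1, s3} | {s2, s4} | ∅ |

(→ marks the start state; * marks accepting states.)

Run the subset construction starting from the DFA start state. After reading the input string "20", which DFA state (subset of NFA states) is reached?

{s0, s1, s2, s3, s4}

Start: {s0, s4}.
δ(s0,2) = {s3, s4}; δ(s4,2) = {s2, s4}.
Union: {s2, s3, s4}.
After 2: {s2, s3, s4}.
δ(s2,0) = {s1, s3, s4}; δ(s3,0) = {s0, s2, s4}; δ(s4,0) = {s0, s2, s4}.
Union: {s0, s1, s2, s3, s4}.
After 0: {s0, s1, s2, s3, s4}.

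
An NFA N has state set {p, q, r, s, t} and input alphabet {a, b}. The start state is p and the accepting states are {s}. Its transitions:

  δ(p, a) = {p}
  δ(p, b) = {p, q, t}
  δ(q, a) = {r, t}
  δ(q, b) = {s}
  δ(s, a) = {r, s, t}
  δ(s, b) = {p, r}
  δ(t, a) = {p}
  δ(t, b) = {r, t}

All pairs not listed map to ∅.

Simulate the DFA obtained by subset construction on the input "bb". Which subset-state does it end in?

{p, q, r, s, t}

Start: {p}.
δ(p,b) = {p, q, t}.
Union: {p, q, t}.
After b: {p, q, t}.
δ(p,b) = {p, q, t}; δ(q,b) = {s}; δ(t,b) = {r, t}.
Union: {p, q, r, s, t}.
After b: {p, q, r, s, t}.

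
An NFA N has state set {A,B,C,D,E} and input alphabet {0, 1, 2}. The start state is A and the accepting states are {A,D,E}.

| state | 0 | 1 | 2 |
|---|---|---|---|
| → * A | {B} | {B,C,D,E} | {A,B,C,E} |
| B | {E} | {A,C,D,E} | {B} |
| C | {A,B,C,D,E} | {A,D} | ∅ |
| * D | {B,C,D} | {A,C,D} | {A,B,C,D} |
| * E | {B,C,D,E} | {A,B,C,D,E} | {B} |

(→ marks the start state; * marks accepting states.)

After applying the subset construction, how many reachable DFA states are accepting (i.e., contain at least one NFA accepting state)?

7

Start state of the DFA: {A}.
{A} --0--> {B}  [new]
{A} --1--> {B,C,D,E}  [new]
{A} --2--> {A,B,C,E}  [new]
{B} --0--> {E}  [new]
{B} --1--> {A,C,D,E}  [new]
{B} --2--> {B}  [seen]
{B,C,D,E} --0--> {A,B,C,D,E}  [new]
{B,C,D,E} --1--> {A,B,C,D,E}  [seen]
{B,C,D,E} --2--> {A,B,C,D}  [new]
{A,B,C,E} --0--> {A,B,C,D,E}  [seen]
{A,B,C,E} --1--> {A,B,C,D,E}  [seen]
{A,B,C,E} --2--> {A,B,C,E}  [seen]
{E} --0--> {B,C,D,E}  [seen]
{E} --1--> {A,B,C,D,E}  [seen]
{E} --2--> {B}  [seen]
{A,C,D,E} --0--> {A,B,C,D,E}  [seen]
{A,C,D,E} --1--> {A,B,C,D,E}  [seen]
{A,C,D,E} --2--> {A,B,C,D,E}  [seen]
{A,B,C,D,E} --0--> {A,B,C,D,E}  [seen]
{A,B,C,D,E} --1--> {A,B,C,D,E}  [seen]
{A,B,C,D,E} --2--> {A,B,C,D,E}  [seen]
{A,B,C,D} --0--> {A,B,C,D,E}  [seen]
{A,B,C,D} --1--> {A,B,C,D,E}  [seen]
{A,B,C,D} --2--> {A,B,C,D,E}  [seen]
Reachable DFA states: {A}, {B}, {B,C,D,E}, {A,B,C,E}, {E}, {A,C,D,E}, {A,B,C,D,E}, {A,B,C,D}.
Accepting DFA states (contain an NFA accepting state): {A}, {B,C,D,E}, {A,B,C,E}, {E}, {A,C,D,E}, {A,B,C,D,E}, {A,B,C,D}.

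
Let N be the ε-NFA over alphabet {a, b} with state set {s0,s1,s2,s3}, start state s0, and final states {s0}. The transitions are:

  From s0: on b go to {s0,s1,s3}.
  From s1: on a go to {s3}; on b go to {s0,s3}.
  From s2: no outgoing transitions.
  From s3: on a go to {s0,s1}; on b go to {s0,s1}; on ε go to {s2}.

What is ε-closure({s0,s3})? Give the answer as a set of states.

{s0,s2,s3}

Begin with {s0,s3}.
s3 →ε {s2}; add s2.
ε-closure = {s0,s2,s3}.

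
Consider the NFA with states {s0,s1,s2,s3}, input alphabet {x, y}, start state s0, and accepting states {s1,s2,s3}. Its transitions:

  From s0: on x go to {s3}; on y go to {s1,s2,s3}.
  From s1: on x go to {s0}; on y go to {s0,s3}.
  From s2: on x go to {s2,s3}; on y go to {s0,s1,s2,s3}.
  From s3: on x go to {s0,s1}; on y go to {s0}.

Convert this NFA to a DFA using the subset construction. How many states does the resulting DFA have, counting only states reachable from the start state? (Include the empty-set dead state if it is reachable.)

Start state of the DFA: {s0}.
{s0} --x--> {s3}  [new]
{s0} --y--> {s1,s2,s3}  [new]
{s3} --x--> {s0,s1}  [new]
{s3} --y--> {s0}  [seen]
{s1,s2,s3} --x--> {s0,s1,s2,s3}  [new]
{s1,s2,s3} --y--> {s0,s1,s2,s3}  [seen]
{s0,s1} --x--> {s0,s3}  [new]
{s0,s1} --y--> {s0,s1,s2,s3}  [seen]
{s0,s1,s2,s3} --x--> {s0,s1,s2,s3}  [seen]
{s0,s1,s2,s3} --y--> {s0,s1,s2,s3}  [seen]
{s0,s3} --x--> {s0,s1,s3}  [new]
{s0,s3} --y--> {s0,s1,s2,s3}  [seen]
{s0,s1,s3} --x--> {s0,s1,s3}  [seen]
{s0,s1,s3} --y--> {s0,s1,s2,s3}  [seen]
Reachable DFA states: {s0}, {s3}, {s1,s2,s3}, {s0,s1}, {s0,s1,s2,s3}, {s0,s3}, {s0,s1,s3}.

7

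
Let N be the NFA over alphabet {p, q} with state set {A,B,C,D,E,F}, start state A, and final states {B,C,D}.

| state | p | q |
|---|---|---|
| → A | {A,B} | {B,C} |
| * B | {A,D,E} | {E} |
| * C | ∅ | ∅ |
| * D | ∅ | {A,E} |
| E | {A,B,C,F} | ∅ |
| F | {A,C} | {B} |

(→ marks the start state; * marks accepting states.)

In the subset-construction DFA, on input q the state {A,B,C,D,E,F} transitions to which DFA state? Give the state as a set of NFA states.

δ(A,q) = {B,C}; δ(B,q) = {E}; δ(C,q) = ∅; δ(D,q) = {A,E}; δ(E,q) = ∅; δ(F,q) = {B}.
Union: {A,B,C,E}.

{A,B,C,E}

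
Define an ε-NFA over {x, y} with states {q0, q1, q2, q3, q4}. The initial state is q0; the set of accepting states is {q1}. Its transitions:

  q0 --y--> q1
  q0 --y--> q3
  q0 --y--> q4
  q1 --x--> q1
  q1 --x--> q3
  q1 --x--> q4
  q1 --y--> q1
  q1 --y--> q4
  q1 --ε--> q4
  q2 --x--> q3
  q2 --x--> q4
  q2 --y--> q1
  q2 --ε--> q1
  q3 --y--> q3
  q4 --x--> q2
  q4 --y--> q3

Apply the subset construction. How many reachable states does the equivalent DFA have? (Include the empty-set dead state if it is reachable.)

Start state of the DFA: {q0} (ε-closure of the NFA start).
{q0} --x--> ∅  [new]
{q0} --y--> {q1, q3, q4}  [new]
∅ --x--> ∅  [seen]
∅ --y--> ∅  [seen]
{q1, q3, q4} --x--> {q1, q2, q3, q4}  [new]
{q1, q3, q4} --y--> {q1, q3, q4}  [seen]
{q1, q2, q3, q4} --x--> {q1, q2, q3, q4}  [seen]
{q1, q2, q3, q4} --y--> {q1, q3, q4}  [seen]
Reachable DFA states: {q0}, ∅, {q1, q3, q4}, {q1, q2, q3, q4}.

4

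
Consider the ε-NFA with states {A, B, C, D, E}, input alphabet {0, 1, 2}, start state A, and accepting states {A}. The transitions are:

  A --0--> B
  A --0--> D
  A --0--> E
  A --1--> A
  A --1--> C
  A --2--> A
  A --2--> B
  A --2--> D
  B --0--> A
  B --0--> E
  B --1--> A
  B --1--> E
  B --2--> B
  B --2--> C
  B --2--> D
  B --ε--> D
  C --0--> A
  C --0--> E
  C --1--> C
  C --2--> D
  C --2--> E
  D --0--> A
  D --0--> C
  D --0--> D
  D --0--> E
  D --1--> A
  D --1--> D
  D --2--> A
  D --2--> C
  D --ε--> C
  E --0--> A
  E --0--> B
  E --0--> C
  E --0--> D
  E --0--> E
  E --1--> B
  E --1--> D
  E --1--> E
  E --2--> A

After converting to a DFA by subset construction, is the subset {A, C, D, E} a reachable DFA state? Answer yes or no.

Start state of the DFA: {A} (ε-closure of the NFA start).
{A} --0--> {B, C, D, E}  [new]
{A} --1--> {A, C}  [new]
{A} --2--> {A, B, C, D}  [new]
{B, C, D, E} --0--> {A, B, C, D, E}  [new]
{B, C, D, E} --1--> {A, B, C, D, E}  [seen]
{B, C, D, E} --2--> {A, B, C, D, E}  [seen]
{A, C} --0--> {A, B, C, D, E}  [seen]
{A, C} --1--> {A, C}  [seen]
{A, C} --2--> {A, B, C, D, E}  [seen]
{A, B, C, D} --0--> {A, B, C, D, E}  [seen]
{A, B, C, D} --1--> {A, C, D, E}  [new]
{A, B, C, D} --2--> {A, B, C, D, E}  [seen]
{A, B, C, D, E} --0--> {A, B, C, D, E}  [seen]
{A, B, C, D, E} --1--> {A, B, C, D, E}  [seen]
{A, B, C, D, E} --2--> {A, B, C, D, E}  [seen]
{A, C, D, E} --0--> {A, B, C, D, E}  [seen]
{A, C, D, E} --1--> {A, B, C, D, E}  [seen]
{A, C, D, E} --2--> {A, B, C, D, E}  [seen]
Reachable DFA states: {A}, {B, C, D, E}, {A, C}, {A, B, C, D}, {A, B, C, D, E}, {A, C, D, E}.
{A, C, D, E} is among them.

yes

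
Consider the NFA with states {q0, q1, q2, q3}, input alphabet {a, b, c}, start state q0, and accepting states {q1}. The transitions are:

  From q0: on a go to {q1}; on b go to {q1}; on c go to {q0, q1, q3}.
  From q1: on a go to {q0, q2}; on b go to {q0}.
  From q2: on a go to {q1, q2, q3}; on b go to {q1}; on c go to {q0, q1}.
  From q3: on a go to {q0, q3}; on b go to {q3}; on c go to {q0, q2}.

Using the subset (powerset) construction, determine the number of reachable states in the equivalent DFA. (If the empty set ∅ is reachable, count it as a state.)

Start state of the DFA: {q0}.
{q0} --a--> {q1}  [new]
{q0} --b--> {q1}  [seen]
{q0} --c--> {q0, q1, q3}  [new]
{q1} --a--> {q0, q2}  [new]
{q1} --b--> {q0}  [seen]
{q1} --c--> ∅  [new]
{q0, q1, q3} --a--> {q0, q1, q2, q3}  [new]
{q0, q1, q3} --b--> {q0, q1, q3}  [seen]
{q0, q1, q3} --c--> {q0, q1, q2, q3}  [seen]
{q0, q2} --a--> {q1, q2, q3}  [new]
{q0, q2} --b--> {q1}  [seen]
{q0, q2} --c--> {q0, q1, q3}  [seen]
∅ --a--> ∅  [seen]
∅ --b--> ∅  [seen]
∅ --c--> ∅  [seen]
{q0, q1, q2, q3} --a--> {q0, q1, q2, q3}  [seen]
{q0, q1, q2, q3} --b--> {q0, q1, q3}  [seen]
{q0, q1, q2, q3} --c--> {q0, q1, q2, q3}  [seen]
{q1, q2, q3} --a--> {q0, q1, q2, q3}  [seen]
{q1, q2, q3} --b--> {q0, q1, q3}  [seen]
{q1, q2, q3} --c--> {q0, q1, q2}  [new]
{q0, q1, q2} --a--> {q0, q1, q2, q3}  [seen]
{q0, q1, q2} --b--> {q0, q1}  [new]
{q0, q1, q2} --c--> {q0, q1, q3}  [seen]
{q0, q1} --a--> {q0, q1, q2}  [seen]
{q0, q1} --b--> {q0, q1}  [seen]
{q0, q1} --c--> {q0, q1, q3}  [seen]
Reachable DFA states: {q0}, {q1}, {q0, q1, q3}, {q0, q2}, ∅, {q0, q1, q2, q3}, {q1, q2, q3}, {q0, q1, q2}, {q0, q1}.

9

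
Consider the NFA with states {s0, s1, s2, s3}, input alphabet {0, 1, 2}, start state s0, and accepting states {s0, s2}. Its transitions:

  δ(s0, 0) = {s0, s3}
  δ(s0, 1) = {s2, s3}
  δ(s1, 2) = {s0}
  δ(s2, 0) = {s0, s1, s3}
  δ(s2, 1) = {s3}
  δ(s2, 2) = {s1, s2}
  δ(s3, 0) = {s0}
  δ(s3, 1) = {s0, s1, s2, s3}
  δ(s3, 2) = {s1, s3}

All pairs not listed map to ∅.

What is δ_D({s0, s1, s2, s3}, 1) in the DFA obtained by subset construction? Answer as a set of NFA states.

δ(s0,1) = {s2, s3}; δ(s1,1) = ∅; δ(s2,1) = {s3}; δ(s3,1) = {s0, s1, s2, s3}.
Union: {s0, s1, s2, s3}.

{s0, s1, s2, s3}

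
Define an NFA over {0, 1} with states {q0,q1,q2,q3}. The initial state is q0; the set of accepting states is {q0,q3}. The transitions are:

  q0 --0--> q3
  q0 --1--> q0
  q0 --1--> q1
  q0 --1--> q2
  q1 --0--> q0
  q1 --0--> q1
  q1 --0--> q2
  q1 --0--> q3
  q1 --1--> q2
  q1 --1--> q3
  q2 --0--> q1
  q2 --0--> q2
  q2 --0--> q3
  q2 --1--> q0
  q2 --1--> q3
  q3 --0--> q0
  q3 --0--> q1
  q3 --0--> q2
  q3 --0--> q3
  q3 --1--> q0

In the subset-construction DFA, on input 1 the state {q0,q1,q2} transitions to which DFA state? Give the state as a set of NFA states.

δ(q0,1) = {q0,q1,q2}; δ(q1,1) = {q2,q3}; δ(q2,1) = {q0,q3}.
Union: {q0,q1,q2,q3}.

{q0,q1,q2,q3}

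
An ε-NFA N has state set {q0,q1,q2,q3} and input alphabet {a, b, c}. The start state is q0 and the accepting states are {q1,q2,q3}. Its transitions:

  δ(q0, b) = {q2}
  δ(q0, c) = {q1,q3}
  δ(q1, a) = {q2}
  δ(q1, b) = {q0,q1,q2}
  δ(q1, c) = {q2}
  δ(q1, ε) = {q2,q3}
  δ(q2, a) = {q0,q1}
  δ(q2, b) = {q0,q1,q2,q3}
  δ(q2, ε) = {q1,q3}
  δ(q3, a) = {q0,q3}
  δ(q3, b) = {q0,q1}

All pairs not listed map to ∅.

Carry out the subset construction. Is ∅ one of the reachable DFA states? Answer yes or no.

yes

Start state of the DFA: {q0} (ε-closure of the NFA start).
{q0} --a--> ∅  [new]
{q0} --b--> {q1,q2,q3}  [new]
{q0} --c--> {q1,q2,q3}  [seen]
∅ --a--> ∅  [seen]
∅ --b--> ∅  [seen]
∅ --c--> ∅  [seen]
{q1,q2,q3} --a--> {q0,q1,q2,q3}  [new]
{q1,q2,q3} --b--> {q0,q1,q2,q3}  [seen]
{q1,q2,q3} --c--> {q1,q2,q3}  [seen]
{q0,q1,q2,q3} --a--> {q0,q1,q2,q3}  [seen]
{q0,q1,q2,q3} --b--> {q0,q1,q2,q3}  [seen]
{q0,q1,q2,q3} --c--> {q1,q2,q3}  [seen]
Reachable DFA states: {q0}, ∅, {q1,q2,q3}, {q0,q1,q2,q3}.
∅ is among them.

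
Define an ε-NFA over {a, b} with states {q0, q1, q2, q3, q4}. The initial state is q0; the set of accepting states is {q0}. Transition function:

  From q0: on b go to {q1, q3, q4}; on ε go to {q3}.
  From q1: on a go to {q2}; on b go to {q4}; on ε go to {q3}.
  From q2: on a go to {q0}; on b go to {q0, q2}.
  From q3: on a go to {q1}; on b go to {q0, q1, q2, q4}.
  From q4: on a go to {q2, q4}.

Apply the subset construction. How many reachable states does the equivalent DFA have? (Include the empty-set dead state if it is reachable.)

5

Start state of the DFA: {q0, q3} (ε-closure of the NFA start).
{q0, q3} --a--> {q1, q3}  [new]
{q0, q3} --b--> {q0, q1, q2, q3, q4}  [new]
{q1, q3} --a--> {q1, q2, q3}  [new]
{q1, q3} --b--> {q0, q1, q2, q3, q4}  [seen]
{q0, q1, q2, q3, q4} --a--> {q0, q1, q2, q3, q4}  [seen]
{q0, q1, q2, q3, q4} --b--> {q0, q1, q2, q3, q4}  [seen]
{q1, q2, q3} --a--> {q0, q1, q2, q3}  [new]
{q1, q2, q3} --b--> {q0, q1, q2, q3, q4}  [seen]
{q0, q1, q2, q3} --a--> {q0, q1, q2, q3}  [seen]
{q0, q1, q2, q3} --b--> {q0, q1, q2, q3, q4}  [seen]
Reachable DFA states: {q0, q3}, {q1, q3}, {q0, q1, q2, q3, q4}, {q1, q2, q3}, {q0, q1, q2, q3}.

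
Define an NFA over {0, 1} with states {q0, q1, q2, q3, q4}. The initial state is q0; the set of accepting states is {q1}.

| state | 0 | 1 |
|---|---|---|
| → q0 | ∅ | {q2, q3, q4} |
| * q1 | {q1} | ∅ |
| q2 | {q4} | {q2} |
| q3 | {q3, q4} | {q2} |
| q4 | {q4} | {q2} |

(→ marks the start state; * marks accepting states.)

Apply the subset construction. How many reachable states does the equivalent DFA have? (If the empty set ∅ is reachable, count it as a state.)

Start state of the DFA: {q0}.
{q0} --0--> ∅  [new]
{q0} --1--> {q2, q3, q4}  [new]
∅ --0--> ∅  [seen]
∅ --1--> ∅  [seen]
{q2, q3, q4} --0--> {q3, q4}  [new]
{q2, q3, q4} --1--> {q2}  [new]
{q3, q4} --0--> {q3, q4}  [seen]
{q3, q4} --1--> {q2}  [seen]
{q2} --0--> {q4}  [new]
{q2} --1--> {q2}  [seen]
{q4} --0--> {q4}  [seen]
{q4} --1--> {q2}  [seen]
Reachable DFA states: {q0}, ∅, {q2, q3, q4}, {q3, q4}, {q2}, {q4}.

6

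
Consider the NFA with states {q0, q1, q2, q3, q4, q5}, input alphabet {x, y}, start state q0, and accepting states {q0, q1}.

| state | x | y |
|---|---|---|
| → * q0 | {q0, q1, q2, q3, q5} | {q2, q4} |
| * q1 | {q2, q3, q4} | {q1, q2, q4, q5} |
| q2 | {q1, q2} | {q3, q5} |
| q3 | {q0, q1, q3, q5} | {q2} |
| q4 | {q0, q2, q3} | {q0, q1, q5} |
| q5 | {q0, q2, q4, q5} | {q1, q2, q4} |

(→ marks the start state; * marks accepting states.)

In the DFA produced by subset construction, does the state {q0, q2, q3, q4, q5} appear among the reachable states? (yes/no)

no

Start state of the DFA: {q0}.
{q0} --x--> {q0, q1, q2, q3, q5}  [new]
{q0} --y--> {q2, q4}  [new]
{q0, q1, q2, q3, q5} --x--> {q0, q1, q2, q3, q4, q5}  [new]
{q0, q1, q2, q3, q5} --y--> {q1, q2, q3, q4, q5}  [new]
{q2, q4} --x--> {q0, q1, q2, q3}  [new]
{q2, q4} --y--> {q0, q1, q3, q5}  [new]
{q0, q1, q2, q3, q4, q5} --x--> {q0, q1, q2, q3, q4, q5}  [seen]
{q0, q1, q2, q3, q4, q5} --y--> {q0, q1, q2, q3, q4, q5}  [seen]
{q1, q2, q3, q4, q5} --x--> {q0, q1, q2, q3, q4, q5}  [seen]
{q1, q2, q3, q4, q5} --y--> {q0, q1, q2, q3, q4, q5}  [seen]
{q0, q1, q2, q3} --x--> {q0, q1, q2, q3, q4, q5}  [seen]
{q0, q1, q2, q3} --y--> {q1, q2, q3, q4, q5}  [seen]
{q0, q1, q3, q5} --x--> {q0, q1, q2, q3, q4, q5}  [seen]
{q0, q1, q3, q5} --y--> {q1, q2, q4, q5}  [new]
{q1, q2, q4, q5} --x--> {q0, q1, q2, q3, q4, q5}  [seen]
{q1, q2, q4, q5} --y--> {q0, q1, q2, q3, q4, q5}  [seen]
Reachable DFA states: {q0}, {q0, q1, q2, q3, q5}, {q2, q4}, {q0, q1, q2, q3, q4, q5}, {q1, q2, q3, q4, q5}, {q0, q1, q2, q3}, {q0, q1, q3, q5}, {q1, q2, q4, q5}.
{q0, q2, q3, q4, q5} is not among them.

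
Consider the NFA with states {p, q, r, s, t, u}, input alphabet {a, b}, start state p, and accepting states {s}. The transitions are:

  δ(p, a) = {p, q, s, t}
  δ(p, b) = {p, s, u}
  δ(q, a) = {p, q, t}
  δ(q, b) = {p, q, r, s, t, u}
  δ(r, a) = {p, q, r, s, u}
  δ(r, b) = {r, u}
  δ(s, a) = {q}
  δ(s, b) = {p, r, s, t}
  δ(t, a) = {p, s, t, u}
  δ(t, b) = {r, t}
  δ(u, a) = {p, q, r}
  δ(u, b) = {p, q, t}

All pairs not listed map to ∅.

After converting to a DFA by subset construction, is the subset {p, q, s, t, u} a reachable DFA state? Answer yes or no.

Start state of the DFA: {p}.
{p} --a--> {p, q, s, t}  [new]
{p} --b--> {p, s, u}  [new]
{p, q, s, t} --a--> {p, q, s, t, u}  [new]
{p, q, s, t} --b--> {p, q, r, s, t, u}  [new]
{p, s, u} --a--> {p, q, r, s, t}  [new]
{p, s, u} --b--> {p, q, r, s, t, u}  [seen]
{p, q, s, t, u} --a--> {p, q, r, s, t, u}  [seen]
{p, q, s, t, u} --b--> {p, q, r, s, t, u}  [seen]
{p, q, r, s, t, u} --a--> {p, q, r, s, t, u}  [seen]
{p, q, r, s, t, u} --b--> {p, q, r, s, t, u}  [seen]
{p, q, r, s, t} --a--> {p, q, r, s, t, u}  [seen]
{p, q, r, s, t} --b--> {p, q, r, s, t, u}  [seen]
Reachable DFA states: {p}, {p, q, s, t}, {p, s, u}, {p, q, s, t, u}, {p, q, r, s, t, u}, {p, q, r, s, t}.
{p, q, s, t, u} is among them.

yes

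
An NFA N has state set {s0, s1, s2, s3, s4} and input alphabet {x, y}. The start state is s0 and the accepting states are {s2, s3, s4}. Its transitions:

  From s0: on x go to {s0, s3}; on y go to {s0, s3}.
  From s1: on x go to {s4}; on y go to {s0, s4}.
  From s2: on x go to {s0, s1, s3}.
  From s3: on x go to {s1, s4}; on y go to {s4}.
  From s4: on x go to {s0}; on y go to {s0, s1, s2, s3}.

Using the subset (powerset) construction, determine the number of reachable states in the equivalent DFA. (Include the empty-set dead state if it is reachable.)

5

Start state of the DFA: {s0}.
{s0} --x--> {s0, s3}  [new]
{s0} --y--> {s0, s3}  [seen]
{s0, s3} --x--> {s0, s1, s3, s4}  [new]
{s0, s3} --y--> {s0, s3, s4}  [new]
{s0, s1, s3, s4} --x--> {s0, s1, s3, s4}  [seen]
{s0, s1, s3, s4} --y--> {s0, s1, s2, s3, s4}  [new]
{s0, s3, s4} --x--> {s0, s1, s3, s4}  [seen]
{s0, s3, s4} --y--> {s0, s1, s2, s3, s4}  [seen]
{s0, s1, s2, s3, s4} --x--> {s0, s1, s3, s4}  [seen]
{s0, s1, s2, s3, s4} --y--> {s0, s1, s2, s3, s4}  [seen]
Reachable DFA states: {s0}, {s0, s3}, {s0, s1, s3, s4}, {s0, s3, s4}, {s0, s1, s2, s3, s4}.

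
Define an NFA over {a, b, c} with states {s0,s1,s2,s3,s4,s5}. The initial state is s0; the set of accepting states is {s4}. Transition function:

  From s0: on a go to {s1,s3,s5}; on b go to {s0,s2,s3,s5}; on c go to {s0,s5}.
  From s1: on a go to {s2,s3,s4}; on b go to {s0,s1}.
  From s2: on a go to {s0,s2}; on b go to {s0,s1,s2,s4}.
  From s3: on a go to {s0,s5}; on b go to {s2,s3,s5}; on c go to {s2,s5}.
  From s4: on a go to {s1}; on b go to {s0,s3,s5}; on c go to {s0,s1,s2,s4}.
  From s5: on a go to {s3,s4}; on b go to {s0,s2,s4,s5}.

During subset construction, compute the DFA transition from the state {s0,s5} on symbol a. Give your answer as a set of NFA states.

{s1,s3,s4,s5}

δ(s0,a) = {s1,s3,s5}; δ(s5,a) = {s3,s4}.
Union: {s1,s3,s4,s5}.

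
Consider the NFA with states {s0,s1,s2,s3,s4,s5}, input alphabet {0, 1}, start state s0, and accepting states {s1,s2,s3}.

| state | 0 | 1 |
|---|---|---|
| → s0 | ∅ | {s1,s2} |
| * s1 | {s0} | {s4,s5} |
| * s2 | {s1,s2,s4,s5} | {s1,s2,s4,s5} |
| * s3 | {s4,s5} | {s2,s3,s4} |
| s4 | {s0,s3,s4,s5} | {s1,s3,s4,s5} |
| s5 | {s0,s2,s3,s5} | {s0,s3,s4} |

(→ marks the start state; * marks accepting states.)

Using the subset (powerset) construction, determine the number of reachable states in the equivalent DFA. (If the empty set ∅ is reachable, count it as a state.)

Start state of the DFA: {s0}.
{s0} --0--> ∅  [new]
{s0} --1--> {s1,s2}  [new]
∅ --0--> ∅  [seen]
∅ --1--> ∅  [seen]
{s1,s2} --0--> {s0,s1,s2,s4,s5}  [new]
{s1,s2} --1--> {s1,s2,s4,s5}  [new]
{s0,s1,s2,s4,s5} --0--> {s0,s1,s2,s3,s4,s5}  [new]
{s0,s1,s2,s4,s5} --1--> {s0,s1,s2,s3,s4,s5}  [seen]
{s1,s2,s4,s5} --0--> {s0,s1,s2,s3,s4,s5}  [seen]
{s1,s2,s4,s5} --1--> {s0,s1,s2,s3,s4,s5}  [seen]
{s0,s1,s2,s3,s4,s5} --0--> {s0,s1,s2,s3,s4,s5}  [seen]
{s0,s1,s2,s3,s4,s5} --1--> {s0,s1,s2,s3,s4,s5}  [seen]
Reachable DFA states: {s0}, ∅, {s1,s2}, {s0,s1,s2,s4,s5}, {s1,s2,s4,s5}, {s0,s1,s2,s3,s4,s5}.

6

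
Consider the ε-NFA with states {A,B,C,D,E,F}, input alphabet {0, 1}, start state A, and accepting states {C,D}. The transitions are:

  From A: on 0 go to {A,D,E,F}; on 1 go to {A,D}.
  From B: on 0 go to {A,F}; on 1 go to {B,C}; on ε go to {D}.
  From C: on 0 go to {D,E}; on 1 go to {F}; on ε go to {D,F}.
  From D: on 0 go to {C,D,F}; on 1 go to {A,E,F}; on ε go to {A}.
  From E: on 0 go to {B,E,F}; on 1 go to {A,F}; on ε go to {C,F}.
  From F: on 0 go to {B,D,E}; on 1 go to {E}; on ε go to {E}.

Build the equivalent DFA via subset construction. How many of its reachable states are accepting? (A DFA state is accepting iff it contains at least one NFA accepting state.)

3

Start state of the DFA: {A} (ε-closure of the NFA start).
{A} --0--> {A,C,D,E,F}  [new]
{A} --1--> {A,D}  [new]
{A,C,D,E,F} --0--> {A,B,C,D,E,F}  [new]
{A,C,D,E,F} --1--> {A,C,D,E,F}  [seen]
{A,D} --0--> {A,C,D,E,F}  [seen]
{A,D} --1--> {A,C,D,E,F}  [seen]
{A,B,C,D,E,F} --0--> {A,B,C,D,E,F}  [seen]
{A,B,C,D,E,F} --1--> {A,B,C,D,E,F}  [seen]
Reachable DFA states: {A}, {A,C,D,E,F}, {A,D}, {A,B,C,D,E,F}.
Accepting DFA states (contain an NFA accepting state): {A,C,D,E,F}, {A,D}, {A,B,C,D,E,F}.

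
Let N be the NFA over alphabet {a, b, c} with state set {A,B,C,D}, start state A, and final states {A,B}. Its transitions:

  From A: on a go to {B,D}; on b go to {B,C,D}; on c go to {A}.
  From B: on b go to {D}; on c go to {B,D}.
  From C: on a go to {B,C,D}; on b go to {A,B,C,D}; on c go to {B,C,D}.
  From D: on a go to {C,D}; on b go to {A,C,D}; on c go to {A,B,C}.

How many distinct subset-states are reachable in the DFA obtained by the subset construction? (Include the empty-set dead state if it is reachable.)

6

Start state of the DFA: {A}.
{A} --a--> {B,D}  [new]
{A} --b--> {B,C,D}  [new]
{A} --c--> {A}  [seen]
{B,D} --a--> {C,D}  [new]
{B,D} --b--> {A,C,D}  [new]
{B,D} --c--> {A,B,C,D}  [new]
{B,C,D} --a--> {B,C,D}  [seen]
{B,C,D} --b--> {A,B,C,D}  [seen]
{B,C,D} --c--> {A,B,C,D}  [seen]
{C,D} --a--> {B,C,D}  [seen]
{C,D} --b--> {A,B,C,D}  [seen]
{C,D} --c--> {A,B,C,D}  [seen]
{A,C,D} --a--> {B,C,D}  [seen]
{A,C,D} --b--> {A,B,C,D}  [seen]
{A,C,D} --c--> {A,B,C,D}  [seen]
{A,B,C,D} --a--> {B,C,D}  [seen]
{A,B,C,D} --b--> {A,B,C,D}  [seen]
{A,B,C,D} --c--> {A,B,C,D}  [seen]
Reachable DFA states: {A}, {B,D}, {B,C,D}, {C,D}, {A,C,D}, {A,B,C,D}.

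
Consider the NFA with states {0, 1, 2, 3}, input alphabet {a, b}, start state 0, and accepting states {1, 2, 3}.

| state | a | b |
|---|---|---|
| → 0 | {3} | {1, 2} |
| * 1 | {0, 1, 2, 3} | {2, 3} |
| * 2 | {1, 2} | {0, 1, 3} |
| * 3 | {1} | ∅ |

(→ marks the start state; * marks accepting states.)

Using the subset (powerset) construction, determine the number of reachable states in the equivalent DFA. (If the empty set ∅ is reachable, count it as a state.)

9

Start state of the DFA: {0}.
{0} --a--> {3}  [new]
{0} --b--> {1, 2}  [new]
{3} --a--> {1}  [new]
{3} --b--> ∅  [new]
{1, 2} --a--> {0, 1, 2, 3}  [new]
{1, 2} --b--> {0, 1, 2, 3}  [seen]
{1} --a--> {0, 1, 2, 3}  [seen]
{1} --b--> {2, 3}  [new]
∅ --a--> ∅  [seen]
∅ --b--> ∅  [seen]
{0, 1, 2, 3} --a--> {0, 1, 2, 3}  [seen]
{0, 1, 2, 3} --b--> {0, 1, 2, 3}  [seen]
{2, 3} --a--> {1, 2}  [seen]
{2, 3} --b--> {0, 1, 3}  [new]
{0, 1, 3} --a--> {0, 1, 2, 3}  [seen]
{0, 1, 3} --b--> {1, 2, 3}  [new]
{1, 2, 3} --a--> {0, 1, 2, 3}  [seen]
{1, 2, 3} --b--> {0, 1, 2, 3}  [seen]
Reachable DFA states: {0}, {3}, {1, 2}, {1}, ∅, {0, 1, 2, 3}, {2, 3}, {0, 1, 3}, {1, 2, 3}.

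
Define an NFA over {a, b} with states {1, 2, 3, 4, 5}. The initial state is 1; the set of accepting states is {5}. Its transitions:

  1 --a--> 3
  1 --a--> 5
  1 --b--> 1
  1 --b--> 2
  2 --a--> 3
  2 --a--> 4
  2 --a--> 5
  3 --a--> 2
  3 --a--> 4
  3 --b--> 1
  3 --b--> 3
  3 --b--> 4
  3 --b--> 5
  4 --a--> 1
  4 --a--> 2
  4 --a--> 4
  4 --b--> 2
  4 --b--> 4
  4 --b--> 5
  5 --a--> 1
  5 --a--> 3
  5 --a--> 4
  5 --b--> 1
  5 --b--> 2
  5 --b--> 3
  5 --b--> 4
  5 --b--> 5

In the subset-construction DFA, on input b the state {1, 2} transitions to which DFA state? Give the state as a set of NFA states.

δ(1,b) = {1, 2}; δ(2,b) = ∅.
Union: {1, 2}.

{1, 2}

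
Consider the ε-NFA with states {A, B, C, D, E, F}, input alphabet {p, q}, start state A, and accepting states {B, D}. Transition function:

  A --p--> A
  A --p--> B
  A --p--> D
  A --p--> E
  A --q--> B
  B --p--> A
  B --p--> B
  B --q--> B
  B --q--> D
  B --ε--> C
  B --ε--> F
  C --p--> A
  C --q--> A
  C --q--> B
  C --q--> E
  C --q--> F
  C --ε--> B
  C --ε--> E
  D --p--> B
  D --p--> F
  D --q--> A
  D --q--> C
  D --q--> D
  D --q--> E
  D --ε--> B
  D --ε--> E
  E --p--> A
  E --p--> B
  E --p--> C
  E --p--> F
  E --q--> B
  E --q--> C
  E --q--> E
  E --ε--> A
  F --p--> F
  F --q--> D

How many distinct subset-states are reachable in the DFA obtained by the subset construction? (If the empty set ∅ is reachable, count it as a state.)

3

Start state of the DFA: {A} (ε-closure of the NFA start).
{A} --p--> {A, B, C, D, E, F}  [new]
{A} --q--> {A, B, C, E, F}  [new]
{A, B, C, D, E, F} --p--> {A, B, C, D, E, F}  [seen]
{A, B, C, D, E, F} --q--> {A, B, C, D, E, F}  [seen]
{A, B, C, E, F} --p--> {A, B, C, D, E, F}  [seen]
{A, B, C, E, F} --q--> {A, B, C, D, E, F}  [seen]
Reachable DFA states: {A}, {A, B, C, D, E, F}, {A, B, C, E, F}.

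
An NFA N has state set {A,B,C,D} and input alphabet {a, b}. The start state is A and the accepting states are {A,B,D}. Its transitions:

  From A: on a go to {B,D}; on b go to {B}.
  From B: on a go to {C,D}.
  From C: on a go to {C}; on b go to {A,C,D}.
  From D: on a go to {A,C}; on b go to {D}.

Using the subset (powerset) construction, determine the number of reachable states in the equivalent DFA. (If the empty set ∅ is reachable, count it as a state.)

10

Start state of the DFA: {A}.
{A} --a--> {B,D}  [new]
{A} --b--> {B}  [new]
{B,D} --a--> {A,C,D}  [new]
{B,D} --b--> {D}  [new]
{B} --a--> {C,D}  [new]
{B} --b--> ∅  [new]
{A,C,D} --a--> {A,B,C,D}  [new]
{A,C,D} --b--> {A,B,C,D}  [seen]
{D} --a--> {A,C}  [new]
{D} --b--> {D}  [seen]
{C,D} --a--> {A,C}  [seen]
{C,D} --b--> {A,C,D}  [seen]
∅ --a--> ∅  [seen]
∅ --b--> ∅  [seen]
{A,B,C,D} --a--> {A,B,C,D}  [seen]
{A,B,C,D} --b--> {A,B,C,D}  [seen]
{A,C} --a--> {B,C,D}  [new]
{A,C} --b--> {A,B,C,D}  [seen]
{B,C,D} --a--> {A,C,D}  [seen]
{B,C,D} --b--> {A,C,D}  [seen]
Reachable DFA states: {A}, {B,D}, {B}, {A,C,D}, {D}, {C,D}, ∅, {A,B,C,D}, {A,C}, {B,C,D}.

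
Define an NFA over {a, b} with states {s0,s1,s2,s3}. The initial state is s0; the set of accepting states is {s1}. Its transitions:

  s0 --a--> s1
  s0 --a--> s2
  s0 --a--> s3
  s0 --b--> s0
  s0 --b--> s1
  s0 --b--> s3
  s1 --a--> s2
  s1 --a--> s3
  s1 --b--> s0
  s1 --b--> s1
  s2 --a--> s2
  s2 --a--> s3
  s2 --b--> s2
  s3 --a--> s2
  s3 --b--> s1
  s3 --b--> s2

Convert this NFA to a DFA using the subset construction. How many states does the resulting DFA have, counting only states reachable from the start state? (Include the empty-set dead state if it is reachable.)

Start state of the DFA: {s0}.
{s0} --a--> {s1,s2,s3}  [new]
{s0} --b--> {s0,s1,s3}  [new]
{s1,s2,s3} --a--> {s2,s3}  [new]
{s1,s2,s3} --b--> {s0,s1,s2}  [new]
{s0,s1,s3} --a--> {s1,s2,s3}  [seen]
{s0,s1,s3} --b--> {s0,s1,s2,s3}  [new]
{s2,s3} --a--> {s2,s3}  [seen]
{s2,s3} --b--> {s1,s2}  [new]
{s0,s1,s2} --a--> {s1,s2,s3}  [seen]
{s0,s1,s2} --b--> {s0,s1,s2,s3}  [seen]
{s0,s1,s2,s3} --a--> {s1,s2,s3}  [seen]
{s0,s1,s2,s3} --b--> {s0,s1,s2,s3}  [seen]
{s1,s2} --a--> {s2,s3}  [seen]
{s1,s2} --b--> {s0,s1,s2}  [seen]
Reachable DFA states: {s0}, {s1,s2,s3}, {s0,s1,s3}, {s2,s3}, {s0,s1,s2}, {s0,s1,s2,s3}, {s1,s2}.

7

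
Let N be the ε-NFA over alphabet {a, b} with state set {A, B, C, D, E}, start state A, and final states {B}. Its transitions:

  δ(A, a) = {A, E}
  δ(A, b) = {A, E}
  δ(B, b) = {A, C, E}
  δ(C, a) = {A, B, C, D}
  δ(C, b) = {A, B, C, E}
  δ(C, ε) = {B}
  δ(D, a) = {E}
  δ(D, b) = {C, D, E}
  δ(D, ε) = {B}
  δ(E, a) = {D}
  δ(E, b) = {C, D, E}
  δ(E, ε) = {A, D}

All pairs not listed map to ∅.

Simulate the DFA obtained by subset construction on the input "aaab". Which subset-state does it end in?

{A, B, C, D, E}

Start: {A}.
δ(A,a) = {A, E}.
Union: {A, E}.
ε-closure gives {A, B, D, E}.
After a: {A, B, D, E}.
δ(A,a) = {A, E}; δ(B,a) = ∅; δ(D,a) = {E}; δ(E,a) = {D}.
Union: {A, D, E}.
ε-closure gives {A, B, D, E}.
After a: {A, B, D, E}.
δ(A,a) = {A, E}; δ(B,a) = ∅; δ(D,a) = {E}; δ(E,a) = {D}.
Union: {A, D, E}.
ε-closure gives {A, B, D, E}.
After a: {A, B, D, E}.
δ(A,b) = {A, E}; δ(B,b) = {A, C, E}; δ(D,b) = {C, D, E}; δ(E,b) = {C, D, E}.
Union: {A, C, D, E}.
ε-closure gives {A, B, C, D, E}.
After b: {A, B, C, D, E}.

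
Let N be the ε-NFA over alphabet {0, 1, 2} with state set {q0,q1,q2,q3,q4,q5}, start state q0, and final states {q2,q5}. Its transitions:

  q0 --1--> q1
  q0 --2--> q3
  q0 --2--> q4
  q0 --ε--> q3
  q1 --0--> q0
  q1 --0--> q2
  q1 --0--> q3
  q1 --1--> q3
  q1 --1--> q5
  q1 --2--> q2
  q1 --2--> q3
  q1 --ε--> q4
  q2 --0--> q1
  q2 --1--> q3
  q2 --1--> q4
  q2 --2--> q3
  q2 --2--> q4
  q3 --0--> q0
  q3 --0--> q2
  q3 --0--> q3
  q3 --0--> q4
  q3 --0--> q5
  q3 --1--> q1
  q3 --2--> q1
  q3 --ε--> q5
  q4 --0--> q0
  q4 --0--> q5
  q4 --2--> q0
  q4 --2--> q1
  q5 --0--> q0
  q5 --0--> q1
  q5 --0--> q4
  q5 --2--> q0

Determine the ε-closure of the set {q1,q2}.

Begin with {q1,q2}.
q1 →ε {q4}; add q4.
ε-closure = {q1,q2,q4}.

{q1,q2,q4}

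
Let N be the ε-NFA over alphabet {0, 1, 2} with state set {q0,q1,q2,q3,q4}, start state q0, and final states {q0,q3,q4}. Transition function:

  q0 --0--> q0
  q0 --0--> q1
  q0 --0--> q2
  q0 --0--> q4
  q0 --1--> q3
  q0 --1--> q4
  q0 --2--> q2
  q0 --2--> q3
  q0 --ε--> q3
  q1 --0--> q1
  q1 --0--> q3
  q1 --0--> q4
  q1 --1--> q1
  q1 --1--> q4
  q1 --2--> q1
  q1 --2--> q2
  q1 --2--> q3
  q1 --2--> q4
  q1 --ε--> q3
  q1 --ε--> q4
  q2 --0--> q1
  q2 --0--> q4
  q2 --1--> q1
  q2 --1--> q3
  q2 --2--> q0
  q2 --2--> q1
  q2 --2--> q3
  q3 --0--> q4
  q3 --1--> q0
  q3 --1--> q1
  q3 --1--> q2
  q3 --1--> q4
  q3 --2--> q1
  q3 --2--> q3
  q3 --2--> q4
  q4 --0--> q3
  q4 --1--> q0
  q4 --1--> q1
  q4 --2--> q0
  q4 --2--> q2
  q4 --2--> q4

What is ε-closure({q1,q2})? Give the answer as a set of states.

Begin with {q1,q2}.
q1 →ε {q3,q4}; add q3, q4.
ε-closure = {q1,q2,q3,q4}.

{q1,q2,q3,q4}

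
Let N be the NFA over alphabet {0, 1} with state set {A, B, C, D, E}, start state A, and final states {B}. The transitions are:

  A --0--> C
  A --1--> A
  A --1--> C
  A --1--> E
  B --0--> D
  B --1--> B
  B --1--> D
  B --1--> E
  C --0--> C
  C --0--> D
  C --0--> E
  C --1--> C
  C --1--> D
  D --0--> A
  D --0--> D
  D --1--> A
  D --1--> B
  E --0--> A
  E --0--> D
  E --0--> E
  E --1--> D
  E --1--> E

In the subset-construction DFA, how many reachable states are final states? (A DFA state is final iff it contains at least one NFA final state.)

Start state of the DFA: {A}.
{A} --0--> {C}  [new]
{A} --1--> {A, C, E}  [new]
{C} --0--> {C, D, E}  [new]
{C} --1--> {C, D}  [new]
{A, C, E} --0--> {A, C, D, E}  [new]
{A, C, E} --1--> {A, C, D, E}  [seen]
{C, D, E} --0--> {A, C, D, E}  [seen]
{C, D, E} --1--> {A, B, C, D, E}  [new]
{C, D} --0--> {A, C, D, E}  [seen]
{C, D} --1--> {A, B, C, D}  [new]
{A, C, D, E} --0--> {A, C, D, E}  [seen]
{A, C, D, E} --1--> {A, B, C, D, E}  [seen]
{A, B, C, D, E} --0--> {A, C, D, E}  [seen]
{A, B, C, D, E} --1--> {A, B, C, D, E}  [seen]
{A, B, C, D} --0--> {A, C, D, E}  [seen]
{A, B, C, D} --1--> {A, B, C, D, E}  [seen]
Reachable DFA states: {A}, {C}, {A, C, E}, {C, D, E}, {C, D}, {A, C, D, E}, {A, B, C, D, E}, {A, B, C, D}.
Accepting DFA states (contain an NFA accepting state): {A, B, C, D, E}, {A, B, C, D}.

2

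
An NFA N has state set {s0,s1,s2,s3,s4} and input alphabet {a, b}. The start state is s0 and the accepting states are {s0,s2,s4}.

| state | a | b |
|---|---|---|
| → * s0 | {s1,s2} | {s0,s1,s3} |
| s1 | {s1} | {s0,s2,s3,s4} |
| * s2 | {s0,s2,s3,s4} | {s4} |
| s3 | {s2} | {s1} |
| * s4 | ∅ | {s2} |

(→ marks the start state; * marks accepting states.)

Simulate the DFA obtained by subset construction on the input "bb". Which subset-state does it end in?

Start: {s0}.
δ(s0,b) = {s0,s1,s3}.
Union: {s0,s1,s3}.
After b: {s0,s1,s3}.
δ(s0,b) = {s0,s1,s3}; δ(s1,b) = {s0,s2,s3,s4}; δ(s3,b) = {s1}.
Union: {s0,s1,s2,s3,s4}.
After b: {s0,s1,s2,s3,s4}.

{s0,s1,s2,s3,s4}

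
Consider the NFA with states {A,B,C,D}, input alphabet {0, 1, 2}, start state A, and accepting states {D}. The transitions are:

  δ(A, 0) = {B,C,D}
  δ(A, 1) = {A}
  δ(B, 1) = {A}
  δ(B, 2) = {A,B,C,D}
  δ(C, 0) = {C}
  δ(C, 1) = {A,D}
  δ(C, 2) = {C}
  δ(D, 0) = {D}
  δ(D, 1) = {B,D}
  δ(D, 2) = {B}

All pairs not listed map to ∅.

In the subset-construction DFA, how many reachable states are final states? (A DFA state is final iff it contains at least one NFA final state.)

Start state of the DFA: {A}.
{A} --0--> {B,C,D}  [new]
{A} --1--> {A}  [seen]
{A} --2--> ∅  [new]
{B,C,D} --0--> {C,D}  [new]
{B,C,D} --1--> {A,B,D}  [new]
{B,C,D} --2--> {A,B,C,D}  [new]
∅ --0--> ∅  [seen]
∅ --1--> ∅  [seen]
∅ --2--> ∅  [seen]
{C,D} --0--> {C,D}  [seen]
{C,D} --1--> {A,B,D}  [seen]
{C,D} --2--> {B,C}  [new]
{A,B,D} --0--> {B,C,D}  [seen]
{A,B,D} --1--> {A,B,D}  [seen]
{A,B,D} --2--> {A,B,C,D}  [seen]
{A,B,C,D} --0--> {B,C,D}  [seen]
{A,B,C,D} --1--> {A,B,D}  [seen]
{A,B,C,D} --2--> {A,B,C,D}  [seen]
{B,C} --0--> {C}  [new]
{B,C} --1--> {A,D}  [new]
{B,C} --2--> {A,B,C,D}  [seen]
{C} --0--> {C}  [seen]
{C} --1--> {A,D}  [seen]
{C} --2--> {C}  [seen]
{A,D} --0--> {B,C,D}  [seen]
{A,D} --1--> {A,B,D}  [seen]
{A,D} --2--> {B}  [new]
{B} --0--> ∅  [seen]
{B} --1--> {A}  [seen]
{B} --2--> {A,B,C,D}  [seen]
Reachable DFA states: {A}, {B,C,D}, ∅, {C,D}, {A,B,D}, {A,B,C,D}, {B,C}, {C}, {A,D}, {B}.
Accepting DFA states (contain an NFA accepting state): {B,C,D}, {C,D}, {A,B,D}, {A,B,C,D}, {A,D}.

5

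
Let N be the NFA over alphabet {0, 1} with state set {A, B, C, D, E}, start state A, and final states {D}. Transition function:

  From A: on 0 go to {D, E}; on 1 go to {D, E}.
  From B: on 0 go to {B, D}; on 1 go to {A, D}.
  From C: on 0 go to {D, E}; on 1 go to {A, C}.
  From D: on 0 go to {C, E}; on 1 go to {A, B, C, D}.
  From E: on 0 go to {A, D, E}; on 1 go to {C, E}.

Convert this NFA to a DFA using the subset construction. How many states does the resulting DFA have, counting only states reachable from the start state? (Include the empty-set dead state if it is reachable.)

Start state of the DFA: {A}.
{A} --0--> {D, E}  [new]
{A} --1--> {D, E}  [seen]
{D, E} --0--> {A, C, D, E}  [new]
{D, E} --1--> {A, B, C, D, E}  [new]
{A, C, D, E} --0--> {A, C, D, E}  [seen]
{A, C, D, E} --1--> {A, B, C, D, E}  [seen]
{A, B, C, D, E} --0--> {A, B, C, D, E}  [seen]
{A, B, C, D, E} --1--> {A, B, C, D, E}  [seen]
Reachable DFA states: {A}, {D, E}, {A, C, D, E}, {A, B, C, D, E}.

4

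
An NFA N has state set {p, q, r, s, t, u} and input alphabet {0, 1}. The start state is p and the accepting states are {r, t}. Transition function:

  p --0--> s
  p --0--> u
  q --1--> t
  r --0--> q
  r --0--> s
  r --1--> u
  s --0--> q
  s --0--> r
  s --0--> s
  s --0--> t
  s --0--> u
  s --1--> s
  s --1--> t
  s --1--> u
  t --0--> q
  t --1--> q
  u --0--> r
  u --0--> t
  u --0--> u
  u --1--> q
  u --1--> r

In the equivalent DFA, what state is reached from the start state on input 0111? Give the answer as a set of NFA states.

Start: {p}.
δ(p,0) = {s, u}.
Union: {s, u}.
After 0: {s, u}.
δ(s,1) = {s, t, u}; δ(u,1) = {q, r}.
Union: {q, r, s, t, u}.
After 1: {q, r, s, t, u}.
δ(q,1) = {t}; δ(r,1) = {u}; δ(s,1) = {s, t, u}; δ(t,1) = {q}; δ(u,1) = {q, r}.
Union: {q, r, s, t, u}.
After 1: {q, r, s, t, u}.
δ(q,1) = {t}; δ(r,1) = {u}; δ(s,1) = {s, t, u}; δ(t,1) = {q}; δ(u,1) = {q, r}.
Union: {q, r, s, t, u}.
After 1: {q, r, s, t, u}.

{q, r, s, t, u}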